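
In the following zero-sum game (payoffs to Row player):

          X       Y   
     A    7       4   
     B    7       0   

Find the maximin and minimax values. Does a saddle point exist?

Maximin = 4, Minimax = 4, Saddle: True

Work:
Row minimums: [4, 0] → maximin = 4
Column maximums: [7, 4] → minimax = 4
Saddle point exists! Game value = 4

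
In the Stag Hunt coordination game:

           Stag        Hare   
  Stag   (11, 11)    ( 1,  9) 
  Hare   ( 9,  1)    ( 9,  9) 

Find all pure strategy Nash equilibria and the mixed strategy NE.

Pure NE: (Stag, Stag) and (Hare, Hare); Mixed NE: p = 0.8, q = 0.8

Work:
Check pure NE:
(Stag, Stag): (11, 11) - no unilateral deviation beneficial
(Hare, Hare): (9, 9) - no unilateral deviation beneficial
Mixed NE: P1 plays Stag with p = 0.8, P2 plays Stag with q = 0.8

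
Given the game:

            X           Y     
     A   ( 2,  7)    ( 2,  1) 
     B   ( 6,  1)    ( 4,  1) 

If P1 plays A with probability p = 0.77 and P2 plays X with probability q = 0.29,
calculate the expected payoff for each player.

E[P1] = 2.5934, E[P2] = 2.3398

Work:
E[P1] = p·q·π₁(A,X) + p·(1-q)·π₁(A,Y) + (1-p)·q·π₁(B,X) + (1-p)·(1-q)·π₁(B,Y)
= 0.77·0.29·2 + 0.77·0.71·2 + 0.23·0.29·6 + 0.23·0.71·4
= 2.5934

E[P2] = 2.3398 (similar calculation)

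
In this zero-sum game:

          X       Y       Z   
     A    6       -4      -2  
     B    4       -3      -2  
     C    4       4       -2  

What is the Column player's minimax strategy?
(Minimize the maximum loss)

Column should play Z, value = -2

Work:
Column player minimizes Row's maximum payoff:
Column X: max payoff to Row = 6
Column Y: max payoff to Row = 4
Column Z: max payoff to Row = -2
Minimum is -2, achieved by column Z.
Minimax strategy: Z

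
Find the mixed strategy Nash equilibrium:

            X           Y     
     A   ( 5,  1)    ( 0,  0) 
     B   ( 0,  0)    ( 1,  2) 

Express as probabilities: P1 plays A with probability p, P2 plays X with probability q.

p = 0.6667, q = 0.1667

Work:
Find probabilities that make opponent indifferent:
P2 chooses q to make P1 indifferent between A and B
P1 chooses p to make P2 indifferent between X and Y
Mixed NE: P1 plays (A: 0.6667, B: 0.3333), P2 plays (X: 0.1667, Y: 0.8333)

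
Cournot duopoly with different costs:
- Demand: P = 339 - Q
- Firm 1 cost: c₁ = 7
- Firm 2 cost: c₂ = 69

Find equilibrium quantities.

q₁* = 131.33, q₂* = 69.33

Work:
Reaction: q₁ = (339 - 7 - q₂)/2
Reaction: q₂ = (339 - 69 - q₁)/2
Solve simultaneously:
q₁* = (339 - 2×7 + 69)/3 = 131.33
q₂* = (339 - 2×69 + 7)/3 = 69.33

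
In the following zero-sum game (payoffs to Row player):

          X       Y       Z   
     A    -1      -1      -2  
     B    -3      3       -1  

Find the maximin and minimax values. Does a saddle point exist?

Maximin = -2, Minimax = -1, Saddle: False

Work:
Row minimums: [-2, -3] → maximin = -2
Column maximums: [-1, 3, -1] → minimax = -1
No saddle point (maximin ≠ minimax). Mixed strategy needed.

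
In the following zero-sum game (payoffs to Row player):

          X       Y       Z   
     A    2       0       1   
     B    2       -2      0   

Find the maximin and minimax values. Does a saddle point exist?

Maximin = 0, Minimax = 0, Saddle: True

Work:
Row minimums: [0, -2] → maximin = 0
Column maximums: [2, 0, 1] → minimax = 0
Saddle point exists! Game value = 0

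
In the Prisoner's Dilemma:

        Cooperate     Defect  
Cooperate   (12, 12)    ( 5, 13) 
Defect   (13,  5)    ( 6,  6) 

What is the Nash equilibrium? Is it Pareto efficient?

(Defect, Defect) is NE; not Pareto efficient

Work:
Defect dominates Cooperate for both players:
If P2 cooperates: Defect (13) > Cooperate (12)
If P2 defects: Defect (6) > Cooperate (5)
NE: (Defect, Defect) with payoff (6, 6)
But (Cooperate, Cooperate) = (12, 12) Pareto dominates (6, 6)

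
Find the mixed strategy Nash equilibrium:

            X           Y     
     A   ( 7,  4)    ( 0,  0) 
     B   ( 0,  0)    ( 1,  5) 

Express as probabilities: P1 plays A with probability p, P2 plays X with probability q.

p = 0.5556, q = 0.125

Work:
Find probabilities that make opponent indifferent:
P2 chooses q to make P1 indifferent between A and B
P1 chooses p to make P2 indifferent between X and Y
Mixed NE: P1 plays (A: 0.5556, B: 0.4444), P2 plays (X: 0.125, Y: 0.875)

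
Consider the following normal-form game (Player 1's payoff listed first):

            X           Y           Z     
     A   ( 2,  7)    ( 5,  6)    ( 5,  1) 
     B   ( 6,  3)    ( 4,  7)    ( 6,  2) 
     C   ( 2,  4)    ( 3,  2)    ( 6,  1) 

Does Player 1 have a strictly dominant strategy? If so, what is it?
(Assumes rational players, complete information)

No strictly dominant strategy exists for Player 1

Work:
A strategy strictly dominates another if it gives a strictly higher payoff against every opponent action. Compare each pair of P1's strategies column-by-column:
  A vs B: [2 vs 6, 5 vs 4, 5 vs 6] → A does not strictly dominate B (column X: 2 ≤ 6)
  A vs C: [2 vs 2, 5 vs 3, 5 vs 6] → A does not strictly dominate C (column X: 2 ≤ 2)
  B vs A: [6 vs 2, 4 vs 5, 6 vs 5] → B does not strictly dominate A (column Y: 4 ≤ 5)
  B vs C: [6 vs 2, 4 vs 3, 6 vs 6] → B does not strictly dominate C (column Z: 6 ≤ 6)
  C vs A: [2 vs 2, 3 vs 5, 6 vs 5] → C does not strictly dominate A (column X: 2 ≤ 2)
  C vs B: [2 vs 6, 3 vs 4, 6 vs 6] → C does not strictly dominate B (column X: 2 ≤ 6)
No single strategy strictly dominates all others → no strictly dominant strategy.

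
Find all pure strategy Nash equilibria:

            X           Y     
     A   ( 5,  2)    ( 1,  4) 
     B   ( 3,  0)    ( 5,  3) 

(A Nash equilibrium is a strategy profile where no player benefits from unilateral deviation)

Nash equilibrium: (B, Y)

Work:
Best responses:
  P1 vs X: payoffs [5, 3] → best response A (payoff 5)
  P1 vs Y: payoffs [1, 5] → best response B (payoff 5)
  P2 vs A: payoffs [2, 4] → best response Y (payoff 4)
  P2 vs B: payoffs [0, 3] → best response Y (payoff 3)
Mutual best responses: (B,Y) → Nash equilibria.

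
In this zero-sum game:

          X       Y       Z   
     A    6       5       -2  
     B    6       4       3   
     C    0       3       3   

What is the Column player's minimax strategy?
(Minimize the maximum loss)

Column should play Z, value = 3

Work:
Column player minimizes Row's maximum payoff:
Column X: max payoff to Row = 6
Column Y: max payoff to Row = 5
Column Z: max payoff to Row = 3
Minimum is 3, achieved by column Z.
Minimax strategy: Z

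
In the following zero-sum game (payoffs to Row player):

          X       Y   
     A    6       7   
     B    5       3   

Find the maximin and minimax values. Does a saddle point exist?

Maximin = 6, Minimax = 6, Saddle: True

Work:
Row minimums: [6, 3] → maximin = 6
Column maximums: [6, 7] → minimax = 6
Saddle point exists! Game value = 6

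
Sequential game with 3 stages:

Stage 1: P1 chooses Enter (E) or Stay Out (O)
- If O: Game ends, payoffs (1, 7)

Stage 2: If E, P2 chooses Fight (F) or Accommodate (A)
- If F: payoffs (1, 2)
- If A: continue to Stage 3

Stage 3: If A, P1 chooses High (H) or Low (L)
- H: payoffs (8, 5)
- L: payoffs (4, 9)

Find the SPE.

SPE: (E, A, H); Outcome (8, 5)

Work:
Stage 3: P1 chooses H (8 vs 4)
Stage 2: P2: F->2, A->5 (anticipating H). Choose A
Stage 1: P1: O->1, E->8 (anticipating A, H). Choose E
SPE path: E -> A -> H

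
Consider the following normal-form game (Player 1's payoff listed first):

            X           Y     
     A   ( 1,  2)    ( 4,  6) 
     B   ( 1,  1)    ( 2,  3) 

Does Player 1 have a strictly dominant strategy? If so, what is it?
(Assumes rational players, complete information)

No strictly dominant strategy exists for Player 1

Work:
A strategy strictly dominates another if it gives a strictly higher payoff against every opponent action. Compare each pair of P1's strategies column-by-column:
  A vs B: [1 vs 1, 4 vs 2] → A does not strictly dominate B (column X: 1 ≤ 1)
  B vs A: [1 vs 1, 2 vs 4] → B does not strictly dominate A (column X: 1 ≤ 1)
No single strategy strictly dominates all others → no strictly dominant strategy.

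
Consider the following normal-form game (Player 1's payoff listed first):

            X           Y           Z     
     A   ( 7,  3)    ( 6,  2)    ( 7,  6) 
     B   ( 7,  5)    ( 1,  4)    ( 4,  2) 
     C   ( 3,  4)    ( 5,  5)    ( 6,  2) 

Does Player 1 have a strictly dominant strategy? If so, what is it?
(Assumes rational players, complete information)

No strictly dominant strategy exists for Player 1

Work:
A strategy strictly dominates another if it gives a strictly higher payoff against every opponent action. Compare each pair of P1's strategies column-by-column:
  A vs B: [7 vs 7, 6 vs 1, 7 vs 4] → A does not strictly dominate B (column X: 7 ≤ 7)
  A vs C: [7 vs 3, 6 vs 5, 7 vs 6] → A strictly dominates C
  B vs A: [7 vs 7, 1 vs 6, 4 vs 7] → B does not strictly dominate A (column X: 7 ≤ 7)
  B vs C: [7 vs 3, 1 vs 5, 4 vs 6] → B does not strictly dominate C (column Y: 1 ≤ 5)
  C vs A: [3 vs 7, 5 vs 6, 6 vs 7] → C does not strictly dominate A (column X: 3 ≤ 7)
  C vs B: [3 vs 7, 5 vs 1, 6 vs 4] → C does not strictly dominate B (column X: 3 ≤ 7)
No single strategy strictly dominates all others → no strictly dominant strategy.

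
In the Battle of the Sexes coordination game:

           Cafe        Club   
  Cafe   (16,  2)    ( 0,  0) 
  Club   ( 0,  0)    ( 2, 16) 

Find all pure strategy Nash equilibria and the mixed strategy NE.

Pure NE: (Cafe, Cafe) and (Club, Club); Mixed NE: p = 0.8889, q = 0.1111

Work:
Check pure NE:
(Cafe, Cafe): (16, 2) - no unilateral deviation beneficial
(Club, Club): (2, 16) - no unilateral deviation beneficial
Mixed NE: P1 plays Cafe with p = 0.8889, P2 plays Cafe with q = 0.1111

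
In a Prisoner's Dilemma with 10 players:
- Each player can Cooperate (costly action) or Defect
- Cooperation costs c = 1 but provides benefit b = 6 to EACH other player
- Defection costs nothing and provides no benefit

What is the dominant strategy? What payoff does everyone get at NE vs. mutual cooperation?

Dominant: Defect; NE payoff = 0; Coop payoff = 53

Work:
Defect dominates (saves cost c = 1, benefit to others is external)
NE: All defect → everyone gets 0
If all cooperate: each receives (9)×6 - 1 = 53
Social dilemma: 53 > 0 but NE gives 0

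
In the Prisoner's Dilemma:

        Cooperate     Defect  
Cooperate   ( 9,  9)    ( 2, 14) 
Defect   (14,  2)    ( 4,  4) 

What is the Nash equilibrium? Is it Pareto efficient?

(Defect, Defect) is NE; not Pareto efficient

Work:
Defect dominates Cooperate for both players:
If P2 cooperates: Defect (14) > Cooperate (9)
If P2 defects: Defect (4) > Cooperate (2)
NE: (Defect, Defect) with payoff (4, 4)
But (Cooperate, Cooperate) = (9, 9) Pareto dominates (4, 4)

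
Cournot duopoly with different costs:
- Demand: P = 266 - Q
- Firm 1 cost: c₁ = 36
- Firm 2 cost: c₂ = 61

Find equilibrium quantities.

q₁* = 85.0, q₂* = 60.0

Work:
Reaction: q₁ = (266 - 36 - q₂)/2
Reaction: q₂ = (266 - 61 - q₁)/2
Solve simultaneously:
q₁* = (266 - 2×36 + 61)/3 = 85.0
q₂* = (266 - 2×61 + 36)/3 = 60.0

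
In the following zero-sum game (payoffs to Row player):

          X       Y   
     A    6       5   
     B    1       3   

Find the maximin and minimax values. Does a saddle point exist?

Maximin = 5, Minimax = 5, Saddle: True

Work:
Row minimums: [5, 1] → maximin = 5
Column maximums: [6, 5] → minimax = 5
Saddle point exists! Game value = 5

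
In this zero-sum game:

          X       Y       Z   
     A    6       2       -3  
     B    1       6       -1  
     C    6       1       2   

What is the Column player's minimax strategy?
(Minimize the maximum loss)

Column should play Z, value = 2

Work:
Column player minimizes Row's maximum payoff:
Column X: max payoff to Row = 6
Column Y: max payoff to Row = 6
Column Z: max payoff to Row = 2
Minimum is 2, achieved by column Z.
Minimax strategy: Z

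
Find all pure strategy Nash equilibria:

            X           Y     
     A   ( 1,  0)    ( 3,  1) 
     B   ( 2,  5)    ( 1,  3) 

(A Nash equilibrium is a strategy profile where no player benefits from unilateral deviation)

Nash equilibrium: (A, Y), (B, X)

Work:
Best responses:
  P1 vs X: payoffs [1, 2] → best response B (payoff 2)
  P1 vs Y: payoffs [3, 1] → best response A (payoff 3)
  P2 vs A: payoffs [0, 1] → best response Y (payoff 1)
  P2 vs B: payoffs [5, 3] → best response X (payoff 5)
Mutual best responses: (A,Y), (B,X) → Nash equilibria.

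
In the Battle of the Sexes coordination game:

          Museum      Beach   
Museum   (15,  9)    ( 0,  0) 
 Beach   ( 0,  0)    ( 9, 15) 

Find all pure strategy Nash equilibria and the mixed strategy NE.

Pure NE: (Museum, Museum) and (Beach, Beach); Mixed NE: p = 0.625, q = 0.375

Work:
Check pure NE:
(Museum, Museum): (15, 9) - no unilateral deviation beneficial
(Beach, Beach): (9, 15) - no unilateral deviation beneficial
Mixed NE: P1 plays Museum with p = 0.625, P2 plays Museum with q = 0.375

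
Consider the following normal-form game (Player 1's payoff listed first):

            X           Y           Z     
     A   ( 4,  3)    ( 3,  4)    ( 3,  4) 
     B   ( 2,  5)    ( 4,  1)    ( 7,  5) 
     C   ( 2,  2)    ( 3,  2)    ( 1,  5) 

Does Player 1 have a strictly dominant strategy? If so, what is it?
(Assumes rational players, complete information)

No strictly dominant strategy exists for Player 1

Work:
A strategy strictly dominates another if it gives a strictly higher payoff against every opponent action. Compare each pair of P1's strategies column-by-column:
  A vs B: [4 vs 2, 3 vs 4, 3 vs 7] → A does not strictly dominate B (column Y: 3 ≤ 4)
  A vs C: [4 vs 2, 3 vs 3, 3 vs 1] → A does not strictly dominate C (column Y: 3 ≤ 3)
  B vs A: [2 vs 4, 4 vs 3, 7 vs 3] → B does not strictly dominate A (column X: 2 ≤ 4)
  B vs C: [2 vs 2, 4 vs 3, 7 vs 1] → B does not strictly dominate C (column X: 2 ≤ 2)
  C vs A: [2 vs 4, 3 vs 3, 1 vs 3] → C does not strictly dominate A (column X: 2 ≤ 4)
  C vs B: [2 vs 2, 3 vs 4, 1 vs 7] → C does not strictly dominate B (column X: 2 ≤ 2)
No single strategy strictly dominates all others → no strictly dominant strategy.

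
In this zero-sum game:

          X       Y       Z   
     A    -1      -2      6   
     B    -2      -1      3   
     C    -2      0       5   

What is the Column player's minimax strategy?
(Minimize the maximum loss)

Column should play X, value = -1

Work:
Column player minimizes Row's maximum payoff:
Column X: max payoff to Row = -1
Column Y: max payoff to Row = 0
Column Z: max payoff to Row = 6
Minimum is -1, achieved by column X.
Minimax strategy: X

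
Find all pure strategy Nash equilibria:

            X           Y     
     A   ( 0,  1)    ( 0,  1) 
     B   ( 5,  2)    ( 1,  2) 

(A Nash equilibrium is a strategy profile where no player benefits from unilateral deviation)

Nash equilibrium: (B, X), (B, Y)

Work:
Best responses:
  P1 vs X: payoffs [0, 5] → best response B (payoff 5)
  P1 vs Y: payoffs [0, 1] → best response B (payoff 1)
  P2 vs A: payoffs [1, 1] → best response X/Y (payoff 1)
  P2 vs B: payoffs [2, 2] → best response X/Y (payoff 2)
Mutual best responses: (B,X), (B,Y) → Nash equilibria.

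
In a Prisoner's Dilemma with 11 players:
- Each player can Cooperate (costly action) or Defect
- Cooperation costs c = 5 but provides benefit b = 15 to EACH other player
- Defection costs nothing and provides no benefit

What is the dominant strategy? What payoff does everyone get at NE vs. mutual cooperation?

Dominant: Defect; NE payoff = 0; Coop payoff = 145

Work:
Defect dominates (saves cost c = 5, benefit to others is external)
NE: All defect → everyone gets 0
If all cooperate: each receives (10)×15 - 5 = 145
Social dilemma: 145 > 0 but NE gives 0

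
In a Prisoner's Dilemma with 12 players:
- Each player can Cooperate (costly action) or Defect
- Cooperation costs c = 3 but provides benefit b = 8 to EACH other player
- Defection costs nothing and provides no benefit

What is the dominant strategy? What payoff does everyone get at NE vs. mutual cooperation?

Dominant: Defect; NE payoff = 0; Coop payoff = 85

Work:
Defect dominates (saves cost c = 3, benefit to others is external)
NE: All defect → everyone gets 0
If all cooperate: each receives (11)×8 - 3 = 85
Social dilemma: 85 > 0 but NE gives 0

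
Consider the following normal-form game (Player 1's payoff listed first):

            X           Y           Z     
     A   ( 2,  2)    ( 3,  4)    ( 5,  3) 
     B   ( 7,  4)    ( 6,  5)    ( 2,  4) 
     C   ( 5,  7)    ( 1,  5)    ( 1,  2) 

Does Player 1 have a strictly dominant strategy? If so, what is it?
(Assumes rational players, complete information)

No strictly dominant strategy exists for Player 1

Work:
A strategy strictly dominates another if it gives a strictly higher payoff against every opponent action. Compare each pair of P1's strategies column-by-column:
  A vs B: [2 vs 7, 3 vs 6, 5 vs 2] → A does not strictly dominate B (column X: 2 ≤ 7)
  A vs C: [2 vs 5, 3 vs 1, 5 vs 1] → A does not strictly dominate C (column X: 2 ≤ 5)
  B vs A: [7 vs 2, 6 vs 3, 2 vs 5] → B does not strictly dominate A (column Z: 2 ≤ 5)
  B vs C: [7 vs 5, 6 vs 1, 2 vs 1] → B strictly dominates C
  C vs A: [5 vs 2, 1 vs 3, 1 vs 5] → C does not strictly dominate A (column Y: 1 ≤ 3)
  C vs B: [5 vs 7, 1 vs 6, 1 vs 2] → C does not strictly dominate B (column X: 5 ≤ 7)
No single strategy strictly dominates all others → no strictly dominant strategy.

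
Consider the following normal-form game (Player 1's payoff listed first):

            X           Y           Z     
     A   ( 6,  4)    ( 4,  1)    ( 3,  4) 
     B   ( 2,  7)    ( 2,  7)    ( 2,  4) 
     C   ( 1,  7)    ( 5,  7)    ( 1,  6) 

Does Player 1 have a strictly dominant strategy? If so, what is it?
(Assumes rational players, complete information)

No strictly dominant strategy exists for Player 1

Work:
A strategy strictly dominates another if it gives a strictly higher payoff against every opponent action. Compare each pair of P1's strategies column-by-column:
  A vs B: [6 vs 2, 4 vs 2, 3 vs 2] → A strictly dominates B
  A vs C: [6 vs 1, 4 vs 5, 3 vs 1] → A does not strictly dominate C (column Y: 4 ≤ 5)
  B vs A: [2 vs 6, 2 vs 4, 2 vs 3] → B does not strictly dominate A (column X: 2 ≤ 6)
  B vs C: [2 vs 1, 2 vs 5, 2 vs 1] → B does not strictly dominate C (column Y: 2 ≤ 5)
  C vs A: [1 vs 6, 5 vs 4, 1 vs 3] → C does not strictly dominate A (column X: 1 ≤ 6)
  C vs B: [1 vs 2, 5 vs 2, 1 vs 2] → C does not strictly dominate B (column X: 1 ≤ 2)
No single strategy strictly dominates all others → no strictly dominant strategy.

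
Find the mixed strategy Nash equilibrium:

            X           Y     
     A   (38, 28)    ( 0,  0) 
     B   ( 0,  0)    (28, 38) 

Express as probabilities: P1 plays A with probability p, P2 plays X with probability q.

p = 0.5758, q = 0.4242

Work:
Find probabilities that make opponent indifferent:
P2 chooses q to make P1 indifferent between A and B
P1 chooses p to make P2 indifferent between X and Y
Mixed NE: P1 plays (A: 0.5758, B: 0.4242), P2 plays (X: 0.4242, Y: 0.5758)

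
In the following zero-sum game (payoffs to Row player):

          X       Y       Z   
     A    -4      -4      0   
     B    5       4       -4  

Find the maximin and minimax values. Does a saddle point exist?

Maximin = -4, Minimax = 0, Saddle: False

Work:
Row minimums: [-4, -4] → maximin = -4
Column maximums: [5, 4, 0] → minimax = 0
No saddle point (maximin ≠ minimax). Mixed strategy needed.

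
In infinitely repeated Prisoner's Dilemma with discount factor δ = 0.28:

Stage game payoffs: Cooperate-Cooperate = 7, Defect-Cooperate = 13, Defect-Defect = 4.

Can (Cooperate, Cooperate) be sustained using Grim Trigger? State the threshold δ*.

δ* = 0.6667; since δ = 0.28 < 0.6667, cooperation cannot be sustained

Work:
For Grim Trigger:
Cooperate forever: 7/(1-δ)
Defect then punished: 13 + 4·δ/(1-δ)
Need: 7/(1-δ) ≥ 13 + 4·δ/(1-δ)
Solving: δ ≥ (T-R)/(T-P) = (13-7)/(13-4) = 0.6667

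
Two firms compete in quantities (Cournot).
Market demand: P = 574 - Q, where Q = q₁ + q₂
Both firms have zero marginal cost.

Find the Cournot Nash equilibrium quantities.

q₁* = q₂* = 191.33; P* = 191.33

Work:
Profit: π_i = P·q_i = (a - q_i - q_j)·q_i
FOC: ∂π_i/∂q_i = a - 2q_i - q_j = 0
Reaction function: q_i = (574 - q_j)/2
Symmetry: q* = 574/3 = 191.33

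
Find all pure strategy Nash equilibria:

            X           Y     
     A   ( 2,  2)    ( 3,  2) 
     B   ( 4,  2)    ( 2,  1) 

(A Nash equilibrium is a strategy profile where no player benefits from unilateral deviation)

Nash equilibrium: (A, Y), (B, X)

Work:
Best responses:
  P1 vs X: payoffs [2, 4] → best response B (payoff 4)
  P1 vs Y: payoffs [3, 2] → best response A (payoff 3)
  P2 vs A: payoffs [2, 2] → best response X/Y (payoff 2)
  P2 vs B: payoffs [2, 1] → best response X (payoff 2)
Mutual best responses: (A,Y), (B,X) → Nash equilibria.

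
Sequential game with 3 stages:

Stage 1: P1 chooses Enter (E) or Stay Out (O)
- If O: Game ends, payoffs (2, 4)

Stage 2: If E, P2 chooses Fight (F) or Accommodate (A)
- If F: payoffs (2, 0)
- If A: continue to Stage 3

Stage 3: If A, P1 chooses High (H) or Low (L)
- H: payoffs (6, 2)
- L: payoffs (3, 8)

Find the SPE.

SPE: (E, A, H); Outcome (6, 2)

Work:
Stage 3: P1 chooses H (6 vs 3)
Stage 2: P2: F->0, A->2 (anticipating H). Choose A
Stage 1: P1: O->2, E->6 (anticipating A, H). Choose E
SPE path: E -> A -> H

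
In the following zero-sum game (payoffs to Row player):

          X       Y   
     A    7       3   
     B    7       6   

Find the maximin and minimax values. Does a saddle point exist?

Maximin = 6, Minimax = 6, Saddle: True

Work:
Row minimums: [3, 6] → maximin = 6
Column maximums: [7, 6] → minimax = 6
Saddle point exists! Game value = 6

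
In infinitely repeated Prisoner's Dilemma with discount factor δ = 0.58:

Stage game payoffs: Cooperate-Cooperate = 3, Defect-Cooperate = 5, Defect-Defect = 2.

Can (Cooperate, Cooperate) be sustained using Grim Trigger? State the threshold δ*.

δ* = 0.6667; since δ = 0.58 < 0.6667, cooperation cannot be sustained

Work:
For Grim Trigger:
Cooperate forever: 3/(1-δ)
Defect then punished: 5 + 2·δ/(1-δ)
Need: 3/(1-δ) ≥ 5 + 2·δ/(1-δ)
Solving: δ ≥ (T-R)/(T-P) = (5-3)/(5-2) = 0.6667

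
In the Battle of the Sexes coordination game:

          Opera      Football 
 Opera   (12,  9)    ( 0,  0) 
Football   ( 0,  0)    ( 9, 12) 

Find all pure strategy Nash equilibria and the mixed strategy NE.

Pure NE: (Opera, Opera) and (Football, Football); Mixed NE: p = 0.5714, q = 0.4286

Work:
Check pure NE:
(Opera, Opera): (12, 9) - no unilateral deviation beneficial
(Football, Football): (9, 12) - no unilateral deviation beneficial
Mixed NE: P1 plays Opera with p = 0.5714, P2 plays Opera with q = 0.4286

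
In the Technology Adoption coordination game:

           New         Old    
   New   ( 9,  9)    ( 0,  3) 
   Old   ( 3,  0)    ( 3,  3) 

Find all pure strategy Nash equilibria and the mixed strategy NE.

Pure NE: (New, New) and (Old, Old); Mixed NE: p = 0.3333, q = 0.3333

Work:
Check pure NE:
(New, New): (9, 9) - no unilateral deviation beneficial
(Old, Old): (3, 3) - no unilateral deviation beneficial
Mixed NE: P1 plays New with p = 0.3333, P2 plays New with q = 0.3333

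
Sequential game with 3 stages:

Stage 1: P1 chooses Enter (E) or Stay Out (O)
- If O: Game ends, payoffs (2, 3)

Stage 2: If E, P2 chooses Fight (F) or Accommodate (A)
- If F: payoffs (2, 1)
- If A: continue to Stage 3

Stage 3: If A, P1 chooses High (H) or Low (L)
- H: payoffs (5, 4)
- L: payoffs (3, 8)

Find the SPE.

SPE: (E, A, H); Outcome (5, 4)

Work:
Stage 3: P1 chooses H (5 vs 3)
Stage 2: P2: F->1, A->4 (anticipating H). Choose A
Stage 1: P1: O->2, E->5 (anticipating A, H). Choose E
SPE path: E -> A -> H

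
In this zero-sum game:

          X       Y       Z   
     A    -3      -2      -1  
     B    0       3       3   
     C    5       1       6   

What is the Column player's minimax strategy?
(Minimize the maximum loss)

Column should play Y, value = 3

Work:
Column player minimizes Row's maximum payoff:
Column X: max payoff to Row = 5
Column Y: max payoff to Row = 3
Column Z: max payoff to Row = 6
Minimum is 3, achieved by column Y.
Minimax strategy: Y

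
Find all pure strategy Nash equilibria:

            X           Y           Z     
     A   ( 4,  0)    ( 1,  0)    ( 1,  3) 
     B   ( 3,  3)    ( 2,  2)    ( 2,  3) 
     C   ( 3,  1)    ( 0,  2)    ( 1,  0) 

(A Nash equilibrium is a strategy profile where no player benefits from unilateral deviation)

Nash equilibrium: (B, Z)

Work:
Best responses:
  P1 vs X: payoffs [4, 3, 3] → best response A (payoff 4)
  P1 vs Y: payoffs [1, 2, 0] → best response B (payoff 2)
  P1 vs Z: payoffs [1, 2, 1] → best response B (payoff 2)
  P2 vs A: payoffs [0, 0, 3] → best response Z (payoff 3)
  P2 vs B: payoffs [3, 2, 3] → best response X/Z (payoff 3)
  P2 vs C: payoffs [1, 2, 0] → best response Y (payoff 2)
Mutual best responses: (B,Z) → Nash equilibria.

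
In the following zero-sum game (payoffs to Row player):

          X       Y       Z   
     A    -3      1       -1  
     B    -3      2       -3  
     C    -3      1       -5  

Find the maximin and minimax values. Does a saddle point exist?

Maximin = -3, Minimax = -3, Saddle: True

Work:
Row minimums: [-3, -3, -5] → maximin = -3
Column maximums: [-3, 2, -1] → minimax = -3
Saddle point exists! Game value = -3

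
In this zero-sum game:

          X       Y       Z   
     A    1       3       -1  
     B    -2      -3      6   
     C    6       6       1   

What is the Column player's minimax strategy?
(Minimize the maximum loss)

Column should play X or Y or Z (all achieve the minimum), value = 6

Work:
Column player minimizes Row's maximum payoff:
Column X: max payoff to Row = 6
Column Y: max payoff to Row = 6
Column Z: max payoff to Row = 6
Minimum is 6, achieved by columns X, Y, Z (tied).
Each of X or Y or Z is a minimax strategy.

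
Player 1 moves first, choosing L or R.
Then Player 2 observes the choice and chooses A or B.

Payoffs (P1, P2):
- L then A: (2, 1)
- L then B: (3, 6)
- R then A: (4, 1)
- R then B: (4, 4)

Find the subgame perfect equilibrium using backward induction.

P1 plays R, P2 plays B after L and B after R; Payoff (4, 4)

Work:
Backward induction:
After L: P2 chooses B → P1 gets 3
After R: P2 chooses B → P1 gets 4
P1 chooses R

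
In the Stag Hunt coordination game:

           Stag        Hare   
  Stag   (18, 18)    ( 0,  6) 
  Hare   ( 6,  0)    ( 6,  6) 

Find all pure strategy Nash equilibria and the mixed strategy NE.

Pure NE: (Stag, Stag) and (Hare, Hare); Mixed NE: p = 0.3333, q = 0.3333

Work:
Check pure NE:
(Stag, Stag): (18, 18) - no unilateral deviation beneficial
(Hare, Hare): (6, 6) - no unilateral deviation beneficial
Mixed NE: P1 plays Stag with p = 0.3333, P2 plays Stag with q = 0.3333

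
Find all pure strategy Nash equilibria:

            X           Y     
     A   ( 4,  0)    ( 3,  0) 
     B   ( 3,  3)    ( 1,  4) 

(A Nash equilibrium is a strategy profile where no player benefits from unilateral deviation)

Nash equilibrium: (A, X), (A, Y)

Work:
Best responses:
  P1 vs X: payoffs [4, 3] → best response A (payoff 4)
  P1 vs Y: payoffs [3, 1] → best response A (payoff 3)
  P2 vs A: payoffs [0, 0] → best response X/Y (payoff 0)
  P2 vs B: payoffs [3, 4] → best response Y (payoff 4)
Mutual best responses: (A,X), (A,Y) → Nash equilibria.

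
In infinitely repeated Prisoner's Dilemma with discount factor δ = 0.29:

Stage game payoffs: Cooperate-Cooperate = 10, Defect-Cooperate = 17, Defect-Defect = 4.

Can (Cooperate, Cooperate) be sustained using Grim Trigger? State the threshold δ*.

δ* = 0.5385; since δ = 0.29 < 0.5385, cooperation cannot be sustained

Work:
For Grim Trigger:
Cooperate forever: 10/(1-δ)
Defect then punished: 17 + 4·δ/(1-δ)
Need: 10/(1-δ) ≥ 17 + 4·δ/(1-δ)
Solving: δ ≥ (T-R)/(T-P) = (17-10)/(17-4) = 0.5385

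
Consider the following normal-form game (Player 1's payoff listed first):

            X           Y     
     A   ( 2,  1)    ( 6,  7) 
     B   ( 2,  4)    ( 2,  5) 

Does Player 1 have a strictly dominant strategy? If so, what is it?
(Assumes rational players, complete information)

No strictly dominant strategy exists for Player 1

Work:
A strategy strictly dominates another if it gives a strictly higher payoff against every opponent action. Compare each pair of P1's strategies column-by-column:
  A vs B: [2 vs 2, 6 vs 2] → A does not strictly dominate B (column X: 2 ≤ 2)
  B vs A: [2 vs 2, 2 vs 6] → B does not strictly dominate A (column X: 2 ≤ 2)
No single strategy strictly dominates all others → no strictly dominant strategy.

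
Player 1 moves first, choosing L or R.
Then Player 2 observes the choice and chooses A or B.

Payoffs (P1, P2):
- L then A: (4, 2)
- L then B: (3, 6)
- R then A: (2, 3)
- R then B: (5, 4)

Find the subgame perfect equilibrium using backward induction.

P1 plays R, P2 plays B after L and B after R; Payoff (5, 4)

Work:
Backward induction:
After L: P2 chooses B → P1 gets 3
After R: P2 chooses B → P1 gets 5
P1 chooses R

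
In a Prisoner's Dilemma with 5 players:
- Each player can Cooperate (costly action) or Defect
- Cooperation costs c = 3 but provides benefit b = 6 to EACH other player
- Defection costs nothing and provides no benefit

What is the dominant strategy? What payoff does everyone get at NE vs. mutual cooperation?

Dominant: Defect; NE payoff = 0; Coop payoff = 21

Work:
Defect dominates (saves cost c = 3, benefit to others is external)
NE: All defect → everyone gets 0
If all cooperate: each receives (4)×6 - 3 = 21
Social dilemma: 21 > 0 but NE gives 0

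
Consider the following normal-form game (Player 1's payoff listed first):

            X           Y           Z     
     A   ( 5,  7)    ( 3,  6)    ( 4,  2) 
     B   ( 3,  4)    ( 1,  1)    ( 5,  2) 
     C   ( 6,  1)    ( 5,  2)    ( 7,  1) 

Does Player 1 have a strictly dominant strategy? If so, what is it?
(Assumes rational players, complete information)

Yes, Player 1's strictly dominant strategy is C

Work:
A strategy strictly dominates another if it gives a strictly higher payoff against every opponent action. Compare each pair of P1's strategies column-by-column:
  A vs B: [5 vs 3, 3 vs 1, 4 vs 5] → A does not strictly dominate B (column Z: 4 ≤ 5)
  A vs C: [5 vs 6, 3 vs 5, 4 vs 7] → A does not strictly dominate C (column X: 5 ≤ 6)
  B vs A: [3 vs 5, 1 vs 3, 5 vs 4] → B does not strictly dominate A (column X: 3 ≤ 5)
  B vs C: [3 vs 6, 1 vs 5, 5 vs 7] → B does not strictly dominate C (column X: 3 ≤ 6)
  C vs A: [6 vs 5, 5 vs 3, 7 vs 4] → C strictly dominates A
  C vs B: [6 vs 3, 5 vs 1, 7 vs 5] → C strictly dominates B
C strictly dominates every other strategy → strictly dominant.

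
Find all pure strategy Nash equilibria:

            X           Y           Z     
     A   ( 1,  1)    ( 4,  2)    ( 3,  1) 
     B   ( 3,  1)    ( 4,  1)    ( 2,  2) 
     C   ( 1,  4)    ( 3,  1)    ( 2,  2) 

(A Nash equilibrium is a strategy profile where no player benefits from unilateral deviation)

Nash equilibrium: (A, Y)

Work:
Best responses:
  P1 vs X: payoffs [1, 3, 1] → best response B (payoff 3)
  P1 vs Y: payoffs [4, 4, 3] → best response A/B (payoff 4)
  P1 vs Z: payoffs [3, 2, 2] → best response A (payoff 3)
  P2 vs A: payoffs [1, 2, 1] → best response Y (payoff 2)
  P2 vs B: payoffs [1, 1, 2] → best response Z (payoff 2)
  P2 vs C: payoffs [4, 1, 2] → best response X (payoff 4)
Mutual best responses: (A,Y) → Nash equilibria.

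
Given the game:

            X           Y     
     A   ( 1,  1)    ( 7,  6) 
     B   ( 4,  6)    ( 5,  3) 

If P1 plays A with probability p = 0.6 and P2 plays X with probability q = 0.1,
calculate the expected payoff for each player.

E[P1] = 5.8, E[P2] = 4.62

Work:
E[P1] = p·q·π₁(A,X) + p·(1-q)·π₁(A,Y) + (1-p)·q·π₁(B,X) + (1-p)·(1-q)·π₁(B,Y)
= 0.6·0.1·1 + 0.6·0.9·7 + 0.4·0.1·4 + 0.4·0.9·5
= 5.8

E[P2] = 4.62 (similar calculation)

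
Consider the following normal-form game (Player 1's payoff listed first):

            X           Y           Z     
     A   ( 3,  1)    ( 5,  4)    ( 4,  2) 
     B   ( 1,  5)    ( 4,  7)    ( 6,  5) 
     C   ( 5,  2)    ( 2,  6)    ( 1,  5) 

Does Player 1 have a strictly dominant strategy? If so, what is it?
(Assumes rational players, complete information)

No strictly dominant strategy exists for Player 1

Work:
A strategy strictly dominates another if it gives a strictly higher payoff against every opponent action. Compare each pair of P1's strategies column-by-column:
  A vs B: [3 vs 1, 5 vs 4, 4 vs 6] → A does not strictly dominate B (column Z: 4 ≤ 6)
  A vs C: [3 vs 5, 5 vs 2, 4 vs 1] → A does not strictly dominate C (column X: 3 ≤ 5)
  B vs A: [1 vs 3, 4 vs 5, 6 vs 4] → B does not strictly dominate A (column X: 1 ≤ 3)
  B vs C: [1 vs 5, 4 vs 2, 6 vs 1] → B does not strictly dominate C (column X: 1 ≤ 5)
  C vs A: [5 vs 3, 2 vs 5, 1 vs 4] → C does not strictly dominate A (column Y: 2 ≤ 5)
  C vs B: [5 vs 1, 2 vs 4, 1 vs 6] → C does not strictly dominate B (column Y: 2 ≤ 4)
No single strategy strictly dominates all others → no strictly dominant strategy.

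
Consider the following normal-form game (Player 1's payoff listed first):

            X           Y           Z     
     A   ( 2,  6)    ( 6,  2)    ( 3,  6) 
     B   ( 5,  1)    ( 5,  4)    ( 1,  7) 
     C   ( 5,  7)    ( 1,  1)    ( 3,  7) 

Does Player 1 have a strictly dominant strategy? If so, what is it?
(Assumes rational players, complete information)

No strictly dominant strategy exists for Player 1

Work:
A strategy strictly dominates another if it gives a strictly higher payoff against every opponent action. Compare each pair of P1's strategies column-by-column:
  A vs B: [2 vs 5, 6 vs 5, 3 vs 1] → A does not strictly dominate B (column X: 2 ≤ 5)
  A vs C: [2 vs 5, 6 vs 1, 3 vs 3] → A does not strictly dominate C (column X: 2 ≤ 5)
  B vs A: [5 vs 2, 5 vs 6, 1 vs 3] → B does not strictly dominate A (column Y: 5 ≤ 6)
  B vs C: [5 vs 5, 5 vs 1, 1 vs 3] → B does not strictly dominate C (column X: 5 ≤ 5)
  C vs A: [5 vs 2, 1 vs 6, 3 vs 3] → C does not strictly dominate A (column Y: 1 ≤ 6)
  C vs B: [5 vs 5, 1 vs 5, 3 vs 1] → C does not strictly dominate B (column X: 5 ≤ 5)
No single strategy strictly dominates all others → no strictly dominant strategy.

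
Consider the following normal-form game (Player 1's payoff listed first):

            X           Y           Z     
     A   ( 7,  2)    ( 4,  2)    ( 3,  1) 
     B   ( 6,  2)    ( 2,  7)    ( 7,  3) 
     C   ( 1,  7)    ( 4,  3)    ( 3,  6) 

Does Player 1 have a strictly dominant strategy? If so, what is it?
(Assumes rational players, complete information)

No strictly dominant strategy exists for Player 1

Work:
A strategy strictly dominates another if it gives a strictly higher payoff against every opponent action. Compare each pair of P1's strategies column-by-column:
  A vs B: [7 vs 6, 4 vs 2, 3 vs 7] → A does not strictly dominate B (column Z: 3 ≤ 7)
  A vs C: [7 vs 1, 4 vs 4, 3 vs 3] → A does not strictly dominate C (column Y: 4 ≤ 4)
  B vs A: [6 vs 7, 2 vs 4, 7 vs 3] → B does not strictly dominate A (column X: 6 ≤ 7)
  B vs C: [6 vs 1, 2 vs 4, 7 vs 3] → B does not strictly dominate C (column Y: 2 ≤ 4)
  C vs A: [1 vs 7, 4 vs 4, 3 vs 3] → C does not strictly dominate A (column X: 1 ≤ 7)
  C vs B: [1 vs 6, 4 vs 2, 3 vs 7] → C does not strictly dominate B (column X: 1 ≤ 6)
No single strategy strictly dominates all others → no strictly dominant strategy.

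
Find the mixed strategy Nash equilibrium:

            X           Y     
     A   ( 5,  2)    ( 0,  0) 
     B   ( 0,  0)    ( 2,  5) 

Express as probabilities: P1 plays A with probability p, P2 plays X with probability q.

p = 0.7143, q = 0.2857

Work:
Find probabilities that make opponent indifferent:
P2 chooses q to make P1 indifferent between A and B
P1 chooses p to make P2 indifferent between X and Y
Mixed NE: P1 plays (A: 0.7143, B: 0.2857), P2 plays (X: 0.2857, Y: 0.7143)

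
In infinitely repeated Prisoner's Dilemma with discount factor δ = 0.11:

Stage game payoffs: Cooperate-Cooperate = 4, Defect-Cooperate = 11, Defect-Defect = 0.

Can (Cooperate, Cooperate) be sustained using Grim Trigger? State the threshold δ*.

δ* = 0.6364; since δ = 0.11 < 0.6364, cooperation cannot be sustained

Work:
For Grim Trigger:
Cooperate forever: 4/(1-δ)
Defect then punished: 11 + 0·δ/(1-δ)
Need: 4/(1-δ) ≥ 11 + 0·δ/(1-δ)
Solving: δ ≥ (T-R)/(T-P) = (11-4)/(11-0) = 0.6364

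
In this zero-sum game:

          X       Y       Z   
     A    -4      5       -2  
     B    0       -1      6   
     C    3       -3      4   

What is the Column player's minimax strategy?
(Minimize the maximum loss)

Column should play X, value = 3

Work:
Column player minimizes Row's maximum payoff:
Column X: max payoff to Row = 3
Column Y: max payoff to Row = 5
Column Z: max payoff to Row = 6
Minimum is 3, achieved by column X.
Minimax strategy: X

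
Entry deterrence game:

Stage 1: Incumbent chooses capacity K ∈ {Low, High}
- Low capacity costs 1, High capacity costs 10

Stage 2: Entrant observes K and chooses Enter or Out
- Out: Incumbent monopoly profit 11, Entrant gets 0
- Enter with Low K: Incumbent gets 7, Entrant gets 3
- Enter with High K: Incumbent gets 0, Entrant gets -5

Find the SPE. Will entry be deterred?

SPE: (Low, Enter|Low, Out|High); Entry not deterred. Incumbent net profit = 6, Entrant gets 3

Work:
After Low K: Entrant enters (3 > 0)
After High K: Entrant stays out (-5 < 0)
Incumbent: Low → 7−1=6, High → 11−10=1
Incumbent chooses Low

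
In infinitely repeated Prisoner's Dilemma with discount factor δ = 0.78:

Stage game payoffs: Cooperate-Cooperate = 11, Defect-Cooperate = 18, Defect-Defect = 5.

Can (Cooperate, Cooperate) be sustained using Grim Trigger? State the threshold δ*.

δ* = 0.5385; since δ = 0.78 ≥ 0.5385, cooperation can be sustained

Work:
For Grim Trigger:
Cooperate forever: 11/(1-δ)
Defect then punished: 18 + 5·δ/(1-δ)
Need: 11/(1-δ) ≥ 18 + 5·δ/(1-δ)
Solving: δ ≥ (T-R)/(T-P) = (18-11)/(18-5) = 0.5385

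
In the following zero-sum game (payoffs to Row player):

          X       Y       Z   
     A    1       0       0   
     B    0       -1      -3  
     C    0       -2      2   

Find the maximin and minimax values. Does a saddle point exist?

Maximin = 0, Minimax = 0, Saddle: True

Work:
Row minimums: [0, -3, -2] → maximin = 0
Column maximums: [1, 0, 2] → minimax = 0
Saddle point exists! Game value = 0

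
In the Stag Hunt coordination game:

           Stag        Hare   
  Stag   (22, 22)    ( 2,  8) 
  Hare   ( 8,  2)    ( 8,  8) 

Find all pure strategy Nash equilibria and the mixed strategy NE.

Pure NE: (Stag, Stag) and (Hare, Hare); Mixed NE: p = 0.3, q = 0.3

Work:
Check pure NE:
(Stag, Stag): (22, 22) - no unilateral deviation beneficial
(Hare, Hare): (8, 8) - no unilateral deviation beneficial
Mixed NE: P1 plays Stag with p = 0.3, P2 plays Stag with q = 0.3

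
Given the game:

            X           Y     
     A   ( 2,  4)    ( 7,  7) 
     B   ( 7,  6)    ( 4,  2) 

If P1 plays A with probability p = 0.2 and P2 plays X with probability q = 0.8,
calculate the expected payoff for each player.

E[P1] = 5.72, E[P2] = 5.08

Work:
E[P1] = p·q·π₁(A,X) + p·(1-q)·π₁(A,Y) + (1-p)·q·π₁(B,X) + (1-p)·(1-q)·π₁(B,Y)
= 0.2·0.8·2 + 0.2·0.2·7 + 0.8·0.8·7 + 0.8·0.2·4
= 5.72

E[P2] = 5.08 (similar calculation)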